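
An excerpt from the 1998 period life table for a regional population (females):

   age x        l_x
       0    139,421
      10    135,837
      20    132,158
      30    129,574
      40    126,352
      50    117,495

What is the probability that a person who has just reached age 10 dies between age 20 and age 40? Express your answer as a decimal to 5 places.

This is the probability of reaching 20 but not 40, conditional on being alive at 10: (l_20 − l_40) / l_10.
= (132,158 − 126,352) / 135,837 = 5,806 / 135,837 = 0.042742.

0.04274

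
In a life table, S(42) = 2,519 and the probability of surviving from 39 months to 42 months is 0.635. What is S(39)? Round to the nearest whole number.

3967

S(39) = S(42) / p = 2,519 / 0.635 = 3967.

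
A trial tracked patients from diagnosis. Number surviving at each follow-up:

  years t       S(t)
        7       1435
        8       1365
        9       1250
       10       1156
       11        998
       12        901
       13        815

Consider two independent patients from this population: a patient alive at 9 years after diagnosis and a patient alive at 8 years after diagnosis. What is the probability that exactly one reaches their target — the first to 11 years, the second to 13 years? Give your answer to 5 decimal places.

p₁ = S(11)/S(9) = 998/1250 = 0.798400; p₂ = S(13)/S(8) = 815/1365 = 0.597070.
P(exactly one) = p₁(1−p₂) + (1−p₁)p₂ = 0.321699 + 0.120369 = 0.442069.

0.44207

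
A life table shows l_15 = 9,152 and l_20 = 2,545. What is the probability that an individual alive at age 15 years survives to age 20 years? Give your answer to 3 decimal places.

0.278

The conditional survival probability is l_20/l_15 = 2,545/9,152 = 0.278081.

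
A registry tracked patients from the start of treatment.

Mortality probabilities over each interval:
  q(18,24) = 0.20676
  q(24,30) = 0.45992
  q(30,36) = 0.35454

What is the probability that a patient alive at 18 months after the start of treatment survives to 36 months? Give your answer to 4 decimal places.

0.2765

Chaining the interval survival probabilities: (1 − 0.20676) × (1 − 0.45992) × (1 − 0.35454).
= 0.79324 × 0.54008 × 0.64546 = 0.276523.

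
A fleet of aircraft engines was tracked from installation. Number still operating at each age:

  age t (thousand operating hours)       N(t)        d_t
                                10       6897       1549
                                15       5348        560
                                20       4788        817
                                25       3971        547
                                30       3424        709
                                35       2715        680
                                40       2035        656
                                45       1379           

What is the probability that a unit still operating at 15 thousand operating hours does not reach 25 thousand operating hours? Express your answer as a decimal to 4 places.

0.2575

P(fail before 25 | operational at 15) = 1 − N(25)/N(15) = 1 − 3971/5348 = (1377)/5348 = 0.257479.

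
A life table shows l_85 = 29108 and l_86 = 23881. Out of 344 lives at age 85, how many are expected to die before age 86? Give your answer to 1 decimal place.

The relevant probability is 1 − 23881/29108 = 0.179573.
Expected number = 344 × 0.179573 = 61.8.

61.8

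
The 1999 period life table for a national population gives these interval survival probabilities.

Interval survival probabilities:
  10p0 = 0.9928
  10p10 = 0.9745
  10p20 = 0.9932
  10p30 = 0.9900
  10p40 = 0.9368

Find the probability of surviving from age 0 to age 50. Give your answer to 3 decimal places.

0.891

Chaining the interval survival probabilities: 0.9928 × 0.9745 × 0.9932 × 0.9900 × 0.9368.
= 0.891174.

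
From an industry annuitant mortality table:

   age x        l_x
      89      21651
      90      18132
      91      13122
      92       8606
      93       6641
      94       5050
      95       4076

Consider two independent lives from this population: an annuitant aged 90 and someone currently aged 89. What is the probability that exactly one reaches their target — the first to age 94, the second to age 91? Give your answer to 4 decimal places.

p₁ = l_94/l_90 = 5050/18132 = 0.278513; p₂ = l_91/l_89 = 13122/21651 = 0.606069.
P(exactly one) = p₁(1−p₂) + (1−p₁)p₂ = 0.109715 + 0.437271 = 0.546986.

0.5470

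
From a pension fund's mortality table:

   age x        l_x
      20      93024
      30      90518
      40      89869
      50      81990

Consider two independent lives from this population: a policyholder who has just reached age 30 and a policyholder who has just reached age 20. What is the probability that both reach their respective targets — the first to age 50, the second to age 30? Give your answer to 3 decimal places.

0.881

p₁ = l_50/l_30 = 81990/90518 = 0.905787; p₂ = l_30/l_20 = 90518/93024 = 0.973061.
P(both) = p₁ × p₂ = 0.905787 × 0.973061 = 0.881386.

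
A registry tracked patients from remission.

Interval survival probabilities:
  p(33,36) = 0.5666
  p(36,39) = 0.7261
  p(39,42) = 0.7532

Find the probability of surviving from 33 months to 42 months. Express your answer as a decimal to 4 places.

P(survive 33→42) = 0.5666 × 0.7261 × 0.7532.
= 0.309873.

0.3099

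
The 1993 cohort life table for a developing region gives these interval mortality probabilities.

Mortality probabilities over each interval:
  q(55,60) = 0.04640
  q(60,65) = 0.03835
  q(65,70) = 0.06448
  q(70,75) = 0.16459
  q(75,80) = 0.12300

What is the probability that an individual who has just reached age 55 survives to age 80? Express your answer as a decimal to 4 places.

0.6285

P(survive 55→80) = (1 − 0.04640) × (1 − 0.03835) × (1 − 0.06448) × (1 − 0.16459) × (1 − 0.12300).
= 0.95360 × 0.96165 × 0.93552 × 0.83541 × 0.87700 = 0.628544.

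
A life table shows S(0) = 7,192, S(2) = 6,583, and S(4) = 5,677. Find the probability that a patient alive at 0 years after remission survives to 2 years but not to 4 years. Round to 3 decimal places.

0.126

This is the probability of reaching 2 but not 4, conditional on being alive at 0: (S(2) − S(4)) / S(0).
= (6,583 − 5,677) / 7,192 = 906 / 7,192 = 0.125973.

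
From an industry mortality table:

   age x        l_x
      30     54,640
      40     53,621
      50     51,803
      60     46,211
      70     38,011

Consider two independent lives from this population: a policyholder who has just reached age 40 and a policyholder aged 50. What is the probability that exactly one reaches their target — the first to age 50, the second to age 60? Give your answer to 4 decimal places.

0.1345

p₁ = l_50/l_40 = 51,803/53,621 = 0.966095; p₂ = l_60/l_50 = 46,211/51,803 = 0.892053.
P(exactly one) = p₁(1−p₂) + (1−p₁)p₂ = 0.104287 + 0.030245 = 0.134532.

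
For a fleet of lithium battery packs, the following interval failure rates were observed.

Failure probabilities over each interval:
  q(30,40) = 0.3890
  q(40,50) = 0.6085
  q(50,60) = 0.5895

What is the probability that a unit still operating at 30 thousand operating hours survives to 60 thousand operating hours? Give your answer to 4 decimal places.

0.0982

The overall survival probability is (1 − 0.3890) × (1 − 0.6085) × (1 − 0.5895).
= 0.6110 × 0.3915 × 0.4105 = 0.098194.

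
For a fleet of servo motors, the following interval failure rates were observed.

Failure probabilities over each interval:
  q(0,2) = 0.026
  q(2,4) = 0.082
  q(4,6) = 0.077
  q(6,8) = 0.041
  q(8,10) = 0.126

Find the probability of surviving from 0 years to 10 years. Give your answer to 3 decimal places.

The overall survival probability is (1 − 0.026) × (1 − 0.082) × (1 − 0.077) × (1 − 0.041) × (1 − 0.126).
= 0.974 × 0.918 × 0.923 × 0.959 × 0.874 = 0.691725.

0.692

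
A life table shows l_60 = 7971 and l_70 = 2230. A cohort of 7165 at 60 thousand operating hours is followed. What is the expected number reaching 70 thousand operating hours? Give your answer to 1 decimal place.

The relevant probability is 2230/7971 = 0.279764.
Expected number = 7165 × 0.279764 = 2004.5.

2004.5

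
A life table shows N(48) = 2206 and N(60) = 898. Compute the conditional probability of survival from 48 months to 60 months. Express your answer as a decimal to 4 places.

0.4071

The conditional survival probability is N(60)/N(48) = 898/2206 = 0.407072.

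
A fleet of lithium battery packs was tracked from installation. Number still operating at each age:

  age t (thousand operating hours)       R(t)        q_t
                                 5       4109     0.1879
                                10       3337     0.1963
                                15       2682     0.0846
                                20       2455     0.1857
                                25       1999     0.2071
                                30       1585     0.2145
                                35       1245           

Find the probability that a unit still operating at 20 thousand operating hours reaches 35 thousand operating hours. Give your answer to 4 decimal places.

The conditional survival probability is R(35)/R(20) = 1245/2455 = 0.507128.

0.5071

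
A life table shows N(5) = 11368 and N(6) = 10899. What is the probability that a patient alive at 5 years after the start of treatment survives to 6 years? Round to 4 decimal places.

The conditional survival probability is N(6)/N(5) = 10899/11368 = 0.958744.

0.9587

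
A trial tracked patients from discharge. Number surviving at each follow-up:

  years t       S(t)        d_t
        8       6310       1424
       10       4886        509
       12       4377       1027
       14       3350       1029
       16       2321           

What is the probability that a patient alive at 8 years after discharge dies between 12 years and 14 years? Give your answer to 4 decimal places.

0.1628

This is the probability of reaching 12 but not 14, conditional on being alive at 8: (S(12) − S(14)) / S(8).
= (4377 − 3350) / 6310 = 1027 / 6310 = 0.162758.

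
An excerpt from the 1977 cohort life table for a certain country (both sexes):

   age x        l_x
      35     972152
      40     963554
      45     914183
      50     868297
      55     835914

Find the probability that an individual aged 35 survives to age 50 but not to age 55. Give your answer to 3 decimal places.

This is the probability of reaching 50 but not 55, conditional on being alive at 35: (l_50 − l_55) / l_35.
= (868297 − 835914) / 972152 = 32383 / 972152 = 0.033311.

0.033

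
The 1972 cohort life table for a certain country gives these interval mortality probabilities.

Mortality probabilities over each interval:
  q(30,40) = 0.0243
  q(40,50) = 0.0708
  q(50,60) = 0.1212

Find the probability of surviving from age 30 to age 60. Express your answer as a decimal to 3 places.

0.797

Chaining the interval survival probabilities: (1 − 0.0243) × (1 − 0.0708) × (1 − 0.1212).
= 0.9757 × 0.9292 × 0.8788 = 0.796738.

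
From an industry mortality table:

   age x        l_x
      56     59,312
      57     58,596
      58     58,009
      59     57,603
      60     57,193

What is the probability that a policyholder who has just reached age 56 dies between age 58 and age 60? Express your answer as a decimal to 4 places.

We want 2|2q56 = (l_58 − l_60)/l_56.
This is the probability of reaching 58 but not 60, conditional on being alive at 56: (l_58 − l_60) / l_56.
= (58,009 − 57,193) / 59,312 = 816 / 59,312 = 0.013758.

0.0138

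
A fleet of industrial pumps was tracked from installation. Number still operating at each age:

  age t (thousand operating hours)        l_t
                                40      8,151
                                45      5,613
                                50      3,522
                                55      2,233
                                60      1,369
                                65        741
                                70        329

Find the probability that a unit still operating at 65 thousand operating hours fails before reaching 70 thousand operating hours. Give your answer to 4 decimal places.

P(fail before 70 | operational at 65) = 1 − l_70/l_65 = 1 − 329/741 = (412)/741 = 0.556005.

0.5560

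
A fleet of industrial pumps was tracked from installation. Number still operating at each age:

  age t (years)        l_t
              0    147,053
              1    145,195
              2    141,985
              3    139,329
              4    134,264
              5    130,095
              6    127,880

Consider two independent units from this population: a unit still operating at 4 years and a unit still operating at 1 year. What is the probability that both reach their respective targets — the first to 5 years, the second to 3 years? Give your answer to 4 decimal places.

p₁ = l_5/l_4 = 130,095/134,264 = 0.968949; p₂ = l_3/l_1 = 139,329/145,195 = 0.959599.
P(both) = p₁ × p₂ = 0.968949 × 0.959599 = 0.929802.

0.9298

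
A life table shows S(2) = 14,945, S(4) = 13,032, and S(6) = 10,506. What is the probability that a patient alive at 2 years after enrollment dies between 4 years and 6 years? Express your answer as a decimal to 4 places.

0.1690

This is the probability of reaching 4 but not 6, conditional on being alive at 2: (S(4) − S(6)) / S(2).
= (13,032 − 10,506) / 14,945 = 2,526 / 14,945 = 0.169020.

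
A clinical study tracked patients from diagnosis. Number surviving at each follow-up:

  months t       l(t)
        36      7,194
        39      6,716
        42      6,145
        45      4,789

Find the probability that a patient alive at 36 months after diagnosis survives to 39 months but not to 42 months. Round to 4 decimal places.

This is the probability of reaching 39 but not 42, conditional on being alive at 36: (l(39) − l(42)) / l(36).
= (6,716 − 6,145) / 7,194 = 571 / 7,194 = 0.079372.

0.0794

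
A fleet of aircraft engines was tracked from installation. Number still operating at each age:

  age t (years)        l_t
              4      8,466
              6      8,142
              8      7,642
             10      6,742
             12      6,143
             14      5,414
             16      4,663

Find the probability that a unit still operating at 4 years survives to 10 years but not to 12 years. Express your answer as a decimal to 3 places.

This is the probability of reaching 10 but not 12, conditional on being operational at 4: (l_10 − l_12) / l_4.
= (6,742 − 6,143) / 8,466 = 599 / 8,466 = 0.070754.

0.071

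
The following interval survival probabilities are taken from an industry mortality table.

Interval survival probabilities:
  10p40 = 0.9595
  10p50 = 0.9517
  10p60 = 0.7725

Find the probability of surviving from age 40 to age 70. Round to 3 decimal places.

30p40 = 0.9595 × 0.9517 × 0.7725.
= 0.705413.

0.705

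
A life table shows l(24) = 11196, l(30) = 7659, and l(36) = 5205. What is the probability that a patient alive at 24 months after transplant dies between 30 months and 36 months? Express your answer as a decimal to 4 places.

0.2192

This is the probability of reaching 30 but not 36, conditional on being alive at 24: (l(30) − l(36)) / l(24).
= (7659 − 5205) / 11196 = 2454 / 11196 = 0.219185.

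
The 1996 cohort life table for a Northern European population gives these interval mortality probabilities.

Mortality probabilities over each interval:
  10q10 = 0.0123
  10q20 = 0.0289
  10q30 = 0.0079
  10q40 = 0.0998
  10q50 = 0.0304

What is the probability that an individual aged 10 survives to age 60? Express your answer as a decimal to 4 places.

0.8306

Survival from 10 to 60 is the product of surviving each interval: (1 − 0.0123) × (1 − 0.0289) × (1 − 0.0079) × (1 − 0.0998) × (1 − 0.0304).
= 0.9877 × 0.9711 × 0.9921 × 0.9002 × 0.9696 = 0.830570.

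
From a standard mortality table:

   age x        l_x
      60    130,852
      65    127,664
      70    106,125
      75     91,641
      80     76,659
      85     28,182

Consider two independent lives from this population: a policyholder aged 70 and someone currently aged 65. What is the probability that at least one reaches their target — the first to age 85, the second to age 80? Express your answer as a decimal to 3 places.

p₁ = l_85/l_70 = 28,182/106,125 = 0.265555; p₂ = l_80/l_65 = 76,659/127,664 = 0.600475.
P(at least one) = 1 − (1−p₁)(1−p₂) = 1 − 0.734445 × 0.399525 = 0.706571.

0.707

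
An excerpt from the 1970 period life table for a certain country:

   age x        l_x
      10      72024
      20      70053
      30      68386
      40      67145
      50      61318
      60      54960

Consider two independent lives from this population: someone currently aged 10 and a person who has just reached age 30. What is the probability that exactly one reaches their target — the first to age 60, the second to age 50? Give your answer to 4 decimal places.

0.2913

p₁ = l_60/l_10 = 54960/72024 = 0.763079; p₂ = l_50/l_30 = 61318/68386 = 0.896646.
P(exactly one) = p₁(1−p₂) + (1−p₁)p₂ = 0.078867 + 0.212434 = 0.291302.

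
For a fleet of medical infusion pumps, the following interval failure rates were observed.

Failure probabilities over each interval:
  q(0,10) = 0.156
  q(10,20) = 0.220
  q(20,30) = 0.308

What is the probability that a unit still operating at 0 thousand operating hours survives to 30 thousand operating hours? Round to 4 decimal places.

Survival from 0 to 30 is the product of surviving each interval: (1 − 0.156) × (1 − 0.220) × (1 − 0.308).
= 0.844 × 0.780 × 0.692 = 0.455557.

0.4556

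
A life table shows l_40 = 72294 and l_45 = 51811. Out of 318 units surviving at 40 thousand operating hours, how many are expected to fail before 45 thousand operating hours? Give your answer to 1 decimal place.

The relevant probability is 1 − 51811/72294 = 0.283329.
Expected number = 318 × 0.283329 = 90.1.

90.1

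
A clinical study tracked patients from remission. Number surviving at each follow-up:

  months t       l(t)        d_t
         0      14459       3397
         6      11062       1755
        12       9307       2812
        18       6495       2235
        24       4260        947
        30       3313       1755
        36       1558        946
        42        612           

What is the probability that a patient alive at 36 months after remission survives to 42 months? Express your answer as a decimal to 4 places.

0.3928

The conditional survival probability is l(42)/l(36) = 612/1558 = 0.392811.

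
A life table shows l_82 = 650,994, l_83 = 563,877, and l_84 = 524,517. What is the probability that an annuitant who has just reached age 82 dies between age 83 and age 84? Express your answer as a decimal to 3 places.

0.060

We want 1|1q82 = (l_83 − l_84)/l_82.
This is the probability of reaching 83 but not 84, conditional on being alive at 82: (l_83 − l_84) / l_82.
= (563,877 − 524,517) / 650,994 = 39,360 / 650,994 = 0.060461.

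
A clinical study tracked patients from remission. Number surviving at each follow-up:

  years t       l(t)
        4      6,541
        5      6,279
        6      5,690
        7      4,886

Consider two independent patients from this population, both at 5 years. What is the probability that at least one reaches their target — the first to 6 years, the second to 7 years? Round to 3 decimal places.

p₁ = l(6)/l(5) = 5,690/6,279 = 0.906195; p₂ = l(7)/l(5) = 4,886/6,279 = 0.778149.
P(at least one) = 1 − (1−p₁)(1−p₂) = 1 − 0.093805 × 0.221851 = 0.979189.

0.979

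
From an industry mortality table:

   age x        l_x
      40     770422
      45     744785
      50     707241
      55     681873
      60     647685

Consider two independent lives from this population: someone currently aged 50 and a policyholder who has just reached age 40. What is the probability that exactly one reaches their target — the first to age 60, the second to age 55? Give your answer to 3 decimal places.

0.180

p₁ = l_60/l_50 = 647685/707241 = 0.915791; p₂ = l_55/l_40 = 681873/770422 = 0.885064.
P(exactly one) = p₁(1−p₂) + (1−p₁)p₂ = 0.105257 + 0.074530 = 0.179788.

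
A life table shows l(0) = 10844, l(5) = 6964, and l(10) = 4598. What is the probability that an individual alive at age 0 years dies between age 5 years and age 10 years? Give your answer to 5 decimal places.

This is the probability of reaching 5 but not 10, conditional on being alive at 0: (l(5) − l(10)) / l(0).
= (6964 − 4598) / 10844 = 2366 / 10844 = 0.218185.

0.21819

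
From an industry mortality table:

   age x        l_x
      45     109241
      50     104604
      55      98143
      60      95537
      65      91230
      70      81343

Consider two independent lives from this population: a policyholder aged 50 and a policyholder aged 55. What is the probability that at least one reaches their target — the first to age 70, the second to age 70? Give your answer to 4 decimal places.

p₁ = l_70/l_50 = 81343/104604 = 0.777628; p₂ = l_70/l_55 = 81343/98143 = 0.828821.
P(at least one) = 1 − (1−p₁)(1−p₂) = 1 − 0.222372 × 0.171179 = 0.961935.

0.9619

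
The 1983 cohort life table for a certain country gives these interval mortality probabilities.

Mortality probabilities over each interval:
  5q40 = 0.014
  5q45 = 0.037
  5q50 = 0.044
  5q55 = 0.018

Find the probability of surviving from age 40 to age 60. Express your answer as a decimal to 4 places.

Chaining the interval survival probabilities: (1 − 0.014) × (1 − 0.037) × (1 − 0.044) × (1 − 0.018).
= 0.986 × 0.963 × 0.956 × 0.982 = 0.891400.

0.8914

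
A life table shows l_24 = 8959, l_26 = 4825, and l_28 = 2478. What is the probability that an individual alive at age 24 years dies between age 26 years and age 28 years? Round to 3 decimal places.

This is the probability of reaching 26 but not 28, conditional on being alive at 24: (l_26 − l_28) / l_24.
= (4825 − 2478) / 8959 = 2347 / 8959 = 0.261971.

0.262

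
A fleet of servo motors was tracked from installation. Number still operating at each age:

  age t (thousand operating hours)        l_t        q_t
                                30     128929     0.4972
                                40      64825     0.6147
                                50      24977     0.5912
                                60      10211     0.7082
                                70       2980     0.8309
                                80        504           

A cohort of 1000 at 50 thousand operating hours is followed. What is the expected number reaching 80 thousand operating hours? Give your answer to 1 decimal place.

The relevant probability is 504/24977 = 0.020179.
Expected number = 1000 × 0.020179 = 20.2.

20.2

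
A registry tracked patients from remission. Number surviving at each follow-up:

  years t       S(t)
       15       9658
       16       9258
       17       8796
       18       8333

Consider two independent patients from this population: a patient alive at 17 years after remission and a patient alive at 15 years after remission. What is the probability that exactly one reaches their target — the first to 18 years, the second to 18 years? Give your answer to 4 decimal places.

p₁ = S(18)/S(17) = 8333/8796 = 0.947362; p₂ = S(18)/S(15) = 8333/9658 = 0.862808.
P(exactly one) = p₁(1−p₂) + (1−p₁)p₂ = 0.129970 + 0.045416 = 0.175387.

0.1754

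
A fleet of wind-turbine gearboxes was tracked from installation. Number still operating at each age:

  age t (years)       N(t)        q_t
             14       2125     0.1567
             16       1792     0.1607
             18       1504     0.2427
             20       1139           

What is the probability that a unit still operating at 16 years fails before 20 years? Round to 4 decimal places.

0.3644

P(fail before 20 | operational at 16) = 1 − N(20)/N(16) = 1 − 1139/1792 = (653)/1792 = 0.364397.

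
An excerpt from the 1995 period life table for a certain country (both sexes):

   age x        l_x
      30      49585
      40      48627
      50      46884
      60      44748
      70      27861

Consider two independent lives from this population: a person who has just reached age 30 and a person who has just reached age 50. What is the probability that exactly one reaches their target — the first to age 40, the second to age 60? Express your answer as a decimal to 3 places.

0.063

p₁ = l_40/l_30 = 48627/49585 = 0.980680; p₂ = l_60/l_50 = 44748/46884 = 0.954441.
P(exactly one) = p₁(1−p₂) + (1−p₁)p₂ = 0.044679 + 0.018440 = 0.063119.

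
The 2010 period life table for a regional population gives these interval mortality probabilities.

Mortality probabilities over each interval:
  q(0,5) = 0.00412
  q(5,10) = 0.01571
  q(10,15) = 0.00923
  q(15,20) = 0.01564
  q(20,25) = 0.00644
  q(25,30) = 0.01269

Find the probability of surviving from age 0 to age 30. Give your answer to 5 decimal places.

0.93779

The overall survival probability is (1 − 0.00412) × (1 − 0.01571) × (1 − 0.00923) × (1 − 0.01564) × (1 − 0.00644) × (1 − 0.01269).
= 0.99588 × 0.98429 × 0.99077 × 0.98436 × 0.99356 × 0.98731 = 0.937788.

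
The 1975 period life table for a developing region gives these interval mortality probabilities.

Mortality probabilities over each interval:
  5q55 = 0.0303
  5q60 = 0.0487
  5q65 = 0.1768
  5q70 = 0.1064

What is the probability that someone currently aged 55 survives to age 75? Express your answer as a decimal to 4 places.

Chaining the interval survival probabilities: (1 − 0.0303) × (1 − 0.0487) × (1 − 0.1768) × (1 − 0.1064).
= 0.9697 × 0.9513 × 0.8232 × 0.8936 = 0.678584.

0.6786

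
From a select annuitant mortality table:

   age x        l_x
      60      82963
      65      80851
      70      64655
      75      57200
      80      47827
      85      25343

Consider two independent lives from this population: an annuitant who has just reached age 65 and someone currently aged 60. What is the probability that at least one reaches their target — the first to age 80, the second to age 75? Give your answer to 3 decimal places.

p₁ = l_80/l_65 = 47827/80851 = 0.591545; p₂ = l_75/l_60 = 57200/82963 = 0.689464.
P(at least one) = 1 − (1−p₁)(1−p₂) = 1 − 0.408455 × 0.310536 = 0.873160.

0.873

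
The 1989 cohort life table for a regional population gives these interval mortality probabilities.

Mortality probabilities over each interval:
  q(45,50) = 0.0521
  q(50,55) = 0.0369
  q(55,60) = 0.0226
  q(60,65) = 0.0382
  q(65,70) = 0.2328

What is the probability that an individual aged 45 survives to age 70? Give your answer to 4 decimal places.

0.6584

Survival from 45 to 70 is the product of surviving each interval: (1 − 0.0521) × (1 − 0.0369) × (1 − 0.0226) × (1 − 0.0382) × (1 − 0.2328).
= 0.9479 × 0.9631 × 0.9774 × 0.9618 × 0.7672 = 0.658415.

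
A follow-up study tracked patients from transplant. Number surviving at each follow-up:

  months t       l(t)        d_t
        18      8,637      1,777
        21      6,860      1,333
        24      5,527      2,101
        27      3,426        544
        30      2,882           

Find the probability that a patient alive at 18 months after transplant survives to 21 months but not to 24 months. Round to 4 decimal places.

This is the probability of reaching 21 but not 24, conditional on being alive at 18: (l(21) − l(24)) / l(18).
= (6,860 − 5,527) / 8,637 = 1,333 / 8,637 = 0.154336.

0.1543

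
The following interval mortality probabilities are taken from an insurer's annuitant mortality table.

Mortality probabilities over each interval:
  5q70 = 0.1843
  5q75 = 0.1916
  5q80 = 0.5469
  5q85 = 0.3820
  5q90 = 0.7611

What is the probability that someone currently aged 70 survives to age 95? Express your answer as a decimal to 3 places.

0.044

The overall survival probability is (1 − 0.1843) × (1 − 0.1916) × (1 − 0.5469) × (1 − 0.3820) × (1 − 0.7611).
= 0.8157 × 0.8084 × 0.4531 × 0.6180 × 0.2389 = 0.044112.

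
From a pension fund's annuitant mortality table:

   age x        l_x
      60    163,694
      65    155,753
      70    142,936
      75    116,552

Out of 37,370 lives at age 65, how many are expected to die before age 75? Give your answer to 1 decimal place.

9405.5

The relevant probability is 1 − 116,552/155,753 = 0.251687.
Expected number = 37,370 × 0.251687 = 9405.5.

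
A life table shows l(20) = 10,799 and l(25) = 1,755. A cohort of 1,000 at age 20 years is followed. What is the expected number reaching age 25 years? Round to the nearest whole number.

163

The relevant probability is 1,755/10,799 = 0.162515.
Expected number = 1,000 × 0.162515 = 163.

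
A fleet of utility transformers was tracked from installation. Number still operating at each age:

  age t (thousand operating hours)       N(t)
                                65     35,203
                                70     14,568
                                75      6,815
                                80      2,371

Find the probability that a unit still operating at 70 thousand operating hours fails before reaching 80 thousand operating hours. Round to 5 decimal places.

P(fail before 80 | operational at 70) = 1 − N(80)/N(70) = 1 − 2,371/14,568 = (12,197)/14,568 = 0.837246.

0.83725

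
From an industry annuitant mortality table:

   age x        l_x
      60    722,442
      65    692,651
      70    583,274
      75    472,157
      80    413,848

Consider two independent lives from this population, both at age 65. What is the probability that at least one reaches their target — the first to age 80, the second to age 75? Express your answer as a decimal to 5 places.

0.87187

p₁ = l_80/l_65 = 413,848/692,651 = 0.597484; p₂ = l_75/l_65 = 472,157/692,651 = 0.681667.
P(at least one) = 1 − (1−p₁)(1−p₂) = 1 − 0.402516 × 0.318333 = 0.871866.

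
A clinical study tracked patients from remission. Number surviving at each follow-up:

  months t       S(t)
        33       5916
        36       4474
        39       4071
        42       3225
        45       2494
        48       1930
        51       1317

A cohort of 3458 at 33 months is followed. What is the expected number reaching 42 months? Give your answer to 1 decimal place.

The relevant probability is 3225/5916 = 0.545132.
Expected number = 3458 × 0.545132 = 1885.1.

1885.1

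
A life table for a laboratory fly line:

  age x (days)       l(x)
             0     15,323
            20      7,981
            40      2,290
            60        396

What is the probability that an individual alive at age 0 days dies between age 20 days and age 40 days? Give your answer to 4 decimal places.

0.3714

This is the probability of reaching 20 but not 40, conditional on being alive at 0: (l(20) − l(40)) / l(0).
= (7,981 − 2,290) / 15,323 = 5,691 / 15,323 = 0.371402.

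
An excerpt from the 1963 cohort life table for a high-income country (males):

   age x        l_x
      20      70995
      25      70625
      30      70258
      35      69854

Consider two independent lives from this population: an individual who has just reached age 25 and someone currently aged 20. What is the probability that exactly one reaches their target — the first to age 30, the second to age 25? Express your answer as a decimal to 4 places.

p₁ = l_30/l_25 = 70258/70625 = 0.994804; p₂ = l_25/l_20 = 70625/70995 = 0.994788.
P(exactly one) = p₁(1−p₂) + (1−p₁)p₂ = 0.005185 + 0.005169 = 0.010354.

0.0104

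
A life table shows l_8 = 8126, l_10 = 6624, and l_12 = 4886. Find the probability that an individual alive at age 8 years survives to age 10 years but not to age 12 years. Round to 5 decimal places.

0.21388

This is the probability of reaching 10 but not 12, conditional on being alive at 8: (l_10 − l_12) / l_8.
= (6624 − 4886) / 8126 = 1738 / 8126 = 0.213881.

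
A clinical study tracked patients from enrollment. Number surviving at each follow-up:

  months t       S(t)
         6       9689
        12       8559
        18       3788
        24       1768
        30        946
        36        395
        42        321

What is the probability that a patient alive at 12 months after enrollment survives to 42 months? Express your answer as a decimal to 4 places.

0.0375

The conditional survival probability is S(42)/S(12) = 321/8559 = 0.037504.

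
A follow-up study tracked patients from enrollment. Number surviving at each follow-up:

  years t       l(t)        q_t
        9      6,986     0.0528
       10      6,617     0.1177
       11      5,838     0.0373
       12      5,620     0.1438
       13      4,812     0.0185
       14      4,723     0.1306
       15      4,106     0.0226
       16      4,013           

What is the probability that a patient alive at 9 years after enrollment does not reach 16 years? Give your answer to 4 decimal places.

P(die before 16 | alive at 9) = 1 − l(16)/l(9) = 1 − 4,013/6,986 = (2,973)/6,986 = 0.425565.

0.4256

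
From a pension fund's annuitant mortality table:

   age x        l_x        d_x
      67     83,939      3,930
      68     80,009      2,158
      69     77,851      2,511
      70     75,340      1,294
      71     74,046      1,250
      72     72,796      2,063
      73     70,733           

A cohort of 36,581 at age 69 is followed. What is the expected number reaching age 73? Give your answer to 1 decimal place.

33236.4

The relevant probability is 70,733/77,851 = 0.908569.
Expected number = 36,581 × 0.908569 = 33236.4.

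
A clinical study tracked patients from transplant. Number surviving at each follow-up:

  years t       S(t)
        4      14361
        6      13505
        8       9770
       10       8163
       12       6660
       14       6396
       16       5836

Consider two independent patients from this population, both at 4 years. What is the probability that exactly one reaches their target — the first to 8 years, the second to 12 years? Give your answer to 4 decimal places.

p₁ = S(8)/S(4) = 9770/14361 = 0.680315; p₂ = S(12)/S(4) = 6660/14361 = 0.463756.
P(exactly one) = p₁(1−p₂) + (1−p₁)p₂ = 0.364815 + 0.148256 = 0.513071.

0.5131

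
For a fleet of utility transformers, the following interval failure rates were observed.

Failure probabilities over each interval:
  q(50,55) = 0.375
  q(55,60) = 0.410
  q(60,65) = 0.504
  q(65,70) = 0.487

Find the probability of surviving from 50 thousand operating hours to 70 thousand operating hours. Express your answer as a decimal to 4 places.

0.0938

P(survive 50→70) = (1 − 0.375) × (1 − 0.410) × (1 − 0.504) × (1 − 0.487).
= 0.625 × 0.590 × 0.496 × 0.513 = 0.093828.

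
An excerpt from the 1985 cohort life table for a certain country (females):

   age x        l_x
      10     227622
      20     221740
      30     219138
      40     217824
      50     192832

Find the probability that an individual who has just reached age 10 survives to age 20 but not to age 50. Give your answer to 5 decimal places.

We want 10|30q10 = (l_20 − l_50)/l_10.
This is the probability of reaching 20 but not 50, conditional on being alive at 10: (l_20 − l_50) / l_10.
= (221740 − 192832) / 227622 = 28908 / 227622 = 0.127000.

0.12700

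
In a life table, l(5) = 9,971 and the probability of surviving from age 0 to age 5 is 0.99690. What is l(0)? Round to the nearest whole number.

l(0) = l(5) / p = 9,971 / 0.99690 = 10002.

10002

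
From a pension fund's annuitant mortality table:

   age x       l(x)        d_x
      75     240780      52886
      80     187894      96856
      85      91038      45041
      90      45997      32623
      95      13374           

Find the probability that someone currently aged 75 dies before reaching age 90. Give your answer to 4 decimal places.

P(die before 90 | alive at 75) = 1 − l(90)/l(75) = 1 − 45997/240780 = (194783)/240780 = 0.808967.

0.8090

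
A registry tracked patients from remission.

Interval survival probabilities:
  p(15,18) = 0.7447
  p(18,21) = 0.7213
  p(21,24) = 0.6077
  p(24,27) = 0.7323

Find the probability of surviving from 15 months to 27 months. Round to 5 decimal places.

0.23904

P(survive 15→27) = 0.7447 × 0.7213 × 0.6077 × 0.7323.
= 0.239043.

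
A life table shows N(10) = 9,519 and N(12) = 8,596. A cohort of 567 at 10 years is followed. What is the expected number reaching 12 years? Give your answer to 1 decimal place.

512.0

The relevant probability is 8,596/9,519 = 0.903036.
Expected number = 567 × 0.903036 = 512.0.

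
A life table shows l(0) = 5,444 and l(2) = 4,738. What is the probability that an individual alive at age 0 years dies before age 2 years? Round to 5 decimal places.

P(die before 2 | alive at 0) = 1 − l(2)/l(0) = 1 − 4,738/5,444 = (706)/5,444 = 0.129684.

0.12968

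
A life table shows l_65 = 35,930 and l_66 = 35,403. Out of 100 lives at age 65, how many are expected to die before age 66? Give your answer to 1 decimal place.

The relevant probability is 1 − 35,403/35,930 = 0.014667.
Expected number = 100 × 0.014667 = 1.5.

1.5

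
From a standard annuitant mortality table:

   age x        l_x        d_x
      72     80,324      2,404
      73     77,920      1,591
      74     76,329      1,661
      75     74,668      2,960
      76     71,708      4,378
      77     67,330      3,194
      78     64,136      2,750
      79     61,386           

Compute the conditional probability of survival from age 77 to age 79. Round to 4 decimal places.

We want 2p77 = l_79/l_77.
The conditional survival probability is l_79/l_77 = 61,386/67,330 = 0.911718.

0.9117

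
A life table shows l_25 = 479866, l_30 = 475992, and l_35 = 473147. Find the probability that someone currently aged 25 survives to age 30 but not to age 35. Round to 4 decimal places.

0.0059

We want 5|5q25 = (l_30 − l_35)/l_25.
This is the probability of reaching 30 but not 35, conditional on being alive at 25: (l_30 − l_35) / l_25.
= (475992 − 473147) / 479866 = 2845 / 479866 = 0.005929.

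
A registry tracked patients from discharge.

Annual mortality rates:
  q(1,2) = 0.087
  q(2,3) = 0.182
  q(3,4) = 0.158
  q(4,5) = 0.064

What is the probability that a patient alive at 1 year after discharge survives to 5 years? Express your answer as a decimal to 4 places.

Chaining the interval survival probabilities: (1 − 0.087) × (1 − 0.182) × (1 − 0.158) × (1 − 0.064).
= 0.913 × 0.818 × 0.842 × 0.936 = 0.588589.

0.5886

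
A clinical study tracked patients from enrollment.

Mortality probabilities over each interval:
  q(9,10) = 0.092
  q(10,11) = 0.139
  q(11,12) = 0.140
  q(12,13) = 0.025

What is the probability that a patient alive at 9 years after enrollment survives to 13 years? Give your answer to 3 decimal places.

Chaining the interval survival probabilities: (1 − 0.092) × (1 − 0.139) × (1 − 0.140) × (1 − 0.025).
= 0.908 × 0.861 × 0.860 × 0.975 = 0.655529.

0.656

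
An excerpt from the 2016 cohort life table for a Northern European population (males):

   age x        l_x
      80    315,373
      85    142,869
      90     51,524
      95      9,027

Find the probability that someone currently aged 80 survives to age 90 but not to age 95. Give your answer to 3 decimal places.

0.135

We want 10|5q80 = (l_90 − l_95)/l_80.
This is the probability of reaching 90 but not 95, conditional on being alive at 80: (l_90 − l_95) / l_80.
= (51,524 − 9,027) / 315,373 = 42,497 / 315,373 = 0.134752.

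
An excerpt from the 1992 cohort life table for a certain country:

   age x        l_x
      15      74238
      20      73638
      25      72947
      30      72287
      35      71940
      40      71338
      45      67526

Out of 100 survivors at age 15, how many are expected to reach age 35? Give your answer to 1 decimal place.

The relevant probability is 71940/74238 = 0.969046.
Expected number = 100 × 0.969046 = 96.9.

96.9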